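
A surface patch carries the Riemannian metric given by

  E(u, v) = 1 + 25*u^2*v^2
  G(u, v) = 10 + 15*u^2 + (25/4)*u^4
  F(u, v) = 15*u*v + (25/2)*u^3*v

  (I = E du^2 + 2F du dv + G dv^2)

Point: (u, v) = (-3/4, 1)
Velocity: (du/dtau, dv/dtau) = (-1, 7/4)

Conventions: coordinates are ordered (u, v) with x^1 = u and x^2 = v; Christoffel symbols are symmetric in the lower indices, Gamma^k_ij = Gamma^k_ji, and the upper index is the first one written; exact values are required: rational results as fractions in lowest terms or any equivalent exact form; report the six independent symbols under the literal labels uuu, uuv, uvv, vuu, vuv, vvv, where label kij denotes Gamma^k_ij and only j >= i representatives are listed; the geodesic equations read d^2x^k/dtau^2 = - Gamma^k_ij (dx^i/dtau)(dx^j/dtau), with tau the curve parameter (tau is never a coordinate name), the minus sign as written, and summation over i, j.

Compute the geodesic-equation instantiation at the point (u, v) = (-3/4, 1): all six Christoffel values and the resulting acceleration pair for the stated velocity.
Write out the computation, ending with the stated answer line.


E = 241/16, F = -2115/128, G = 20905/1024 at the point
E_u = -75/2, E_v = 225/8, F_u = 1155/32, F_v = -2115/128, G_u = -2115/64, G_v = 0
EG - F^2 = 35305/1024;  g^inv = (1024/35305) * [[20905/1024, 2115/128], [2115/128, 241/16]]
first-kind symbols [ij,l] = (1/2)(d_i g_jl + d_j g_il - d_l g_ij): [uu,u] = E_u/2 = -75/4, [uu,v] = F_u - E_v/2 = 705/32, [uv,u] = E_v/2 = 225/16, [uv,v] = G_u/2 = -2115/128, [vv,u] = F_v - G_u/2 = 0, [vv,v] = G_v/2 = 0
Gamma^u_ij = (G*[ij,u] - F*[ij,v])/(EG - F^2), Gamma^v_ij = (E*[ij,v] - F*[ij,u])/(EG - F^2)
Gamma_uuu = -3840/7061, Gamma_uuv = 2880/7061, Gamma_uvv = 0, Gamma_vuu = 4512/7061, Gamma_vuv = -3384/7061, Gamma_vvv = 0
d^2u/dtau^2 = -(Gamma_uuu*(-1)^2 + 2*Gamma_uuv*(-1)*(7/4) + Gamma_uvv*(7/4)^2) = 13920/7061
d^2v/dtau^2 = -(Gamma_vuu*(-1)^2 + 2*Gamma_vuv*(-1)*(7/4) + Gamma_vvv*(7/4)^2) = -16356/7061

Answer: Gamma_uuu = -3840/7061, Gamma_uuv = 2880/7061, Gamma_uvv = 0, Gamma_vuu = 4512/7061, Gamma_vuv = -3384/7061, Gamma_vvv = 0; accelerations (d^2u/dtau^2, d^2v/dtau^2) = (13920/7061, -16356/7061)


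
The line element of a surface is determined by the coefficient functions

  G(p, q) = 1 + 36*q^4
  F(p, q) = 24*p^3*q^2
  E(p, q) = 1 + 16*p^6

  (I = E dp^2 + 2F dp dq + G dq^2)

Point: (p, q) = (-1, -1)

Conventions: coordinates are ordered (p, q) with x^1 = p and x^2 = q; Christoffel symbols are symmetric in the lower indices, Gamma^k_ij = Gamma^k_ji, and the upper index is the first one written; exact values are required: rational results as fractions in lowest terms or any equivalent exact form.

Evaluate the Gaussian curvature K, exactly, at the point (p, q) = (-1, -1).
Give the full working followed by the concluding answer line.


E = 17, F = -24, G = 37, EG - F^2 = 53 at the point
E_p = -96, E_q = 0, F_p = 72, F_q = 48, G_p = 0, G_q = -144
E_qq = 0, F_pq = -144, G_pp = 0
The intrinsic route: Brioschi's K = (det M1 - det M2)/(EG - F^2)^2.
M1 = [[-E_qq/2 + F_pq - G_pp/2, E_p/2, F_p - E_q/2], [F_q - G_p/2, E, F], [G_q/2, F, G]] = [[-144, -48, 72], [48, 17, -24], [-72, -24, 37]]; det M1 = -144
M2 = [[0, E_q/2, G_p/2], [E_q/2, E, F], [G_p/2, F, G]] = [[0, 0, 0], [0, 17, -24], [0, -24, 37]]; det M2 = 0
det M1 - det M2 = -144; K = -144 / (53)^2 = -144/2809

Answer: K = -144/2809


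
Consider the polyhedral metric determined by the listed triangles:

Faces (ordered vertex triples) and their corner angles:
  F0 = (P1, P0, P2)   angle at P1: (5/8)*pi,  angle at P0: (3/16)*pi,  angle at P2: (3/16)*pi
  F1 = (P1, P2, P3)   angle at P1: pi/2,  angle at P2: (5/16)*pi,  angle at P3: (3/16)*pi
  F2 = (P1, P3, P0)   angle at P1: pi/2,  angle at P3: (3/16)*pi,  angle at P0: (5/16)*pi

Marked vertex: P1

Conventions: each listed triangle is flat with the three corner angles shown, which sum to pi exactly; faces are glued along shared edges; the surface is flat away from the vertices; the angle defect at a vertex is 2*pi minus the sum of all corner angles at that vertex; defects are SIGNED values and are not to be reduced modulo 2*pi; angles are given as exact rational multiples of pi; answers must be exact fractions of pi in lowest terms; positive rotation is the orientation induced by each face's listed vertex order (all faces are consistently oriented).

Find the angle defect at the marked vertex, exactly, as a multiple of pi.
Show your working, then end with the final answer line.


Sum of corner angles at P1: (13/8)*pi
defect = 2*pi - (13/8)*pi

Answer: defect(P1) = (3/8)*pi


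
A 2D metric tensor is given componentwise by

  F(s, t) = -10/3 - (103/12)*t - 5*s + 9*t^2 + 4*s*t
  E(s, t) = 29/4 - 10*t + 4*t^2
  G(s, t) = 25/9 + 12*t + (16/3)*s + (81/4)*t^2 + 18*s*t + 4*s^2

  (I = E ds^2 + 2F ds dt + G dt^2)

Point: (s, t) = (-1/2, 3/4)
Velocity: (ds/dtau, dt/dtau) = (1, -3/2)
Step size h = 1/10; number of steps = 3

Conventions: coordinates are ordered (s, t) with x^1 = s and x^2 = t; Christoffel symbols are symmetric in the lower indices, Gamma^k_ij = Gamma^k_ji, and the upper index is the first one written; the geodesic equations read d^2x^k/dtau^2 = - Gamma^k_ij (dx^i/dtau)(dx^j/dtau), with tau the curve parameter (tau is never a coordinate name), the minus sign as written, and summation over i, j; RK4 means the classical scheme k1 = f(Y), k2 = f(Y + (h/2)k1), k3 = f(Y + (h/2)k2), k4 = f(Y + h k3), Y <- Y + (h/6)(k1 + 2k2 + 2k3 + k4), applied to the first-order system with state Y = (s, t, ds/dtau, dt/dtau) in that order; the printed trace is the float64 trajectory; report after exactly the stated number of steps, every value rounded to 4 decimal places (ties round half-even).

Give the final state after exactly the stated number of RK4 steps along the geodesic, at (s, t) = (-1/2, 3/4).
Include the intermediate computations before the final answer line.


f(Y) = (ds/dtau, dt/dtau, -Gamma^s_ij Y'^i Y'^j, -Gamma^t_ij Y'^i Y'^j) with the Gammas evaluated at the stage position; h = 0.100000; intermediate values shown to 6 dp
step 0: s = -0.5000, t = 0.7500, ds/dtau = 1.0000, dt/dtau = -1.5000
step 1:
  k1: at (s, t) = (-0.500000, 0.750000), (ds/dtau, dt/dtau) = (1.000000, -1.500000); Gamma_sss = 0.000000, Gamma_sst = -0.126970, Gamma_stt = -0.285683, Gamma_tss = 0.000000, Gamma_tst = 0.470848, Gamma_ttt = 1.059407; k1 = (1.000000, -1.500000, 0.261876, -0.971123)
  k2: at (s, t) = (-0.450000, 0.675000), (ds/dtau, dt/dtau) = (1.013094, -1.548556); Gamma_sss = 0.000000, Gamma_sst = -0.160065, Gamma_stt = -0.360146, Gamma_tss = 0.000000, Gamma_tst = 0.483094, Gamma_ttt = 1.086962; k2 = (1.013094, -1.548556, 0.361409, -1.090775)
  k3: at (s, t) = (-0.449345, 0.672572), (ds/dtau, dt/dtau) = (1.018070, -1.554539); Gamma_sss = 0.000000, Gamma_sst = -0.161363, Gamma_stt = -0.363068, Gamma_tss = 0.000000, Gamma_tst = 0.483622, Gamma_ttt = 1.088150; k3 = (1.018070, -1.554539, 0.366629, -1.098824)
  k4: at (s, t) = (-0.398193, 0.594546), (ds/dtau, dt/dtau) = (1.036663, -1.609882); Gamma_sss = 0.000000, Gamma_sst = -0.201090, Gamma_stt = -0.452452, Gamma_tss = 0.000000, Gamma_tst = 0.492775, Gamma_ttt = 1.108743; k4 = (1.036663, -1.609882, 0.501430, -1.228765)
  Y <- Y + (h/6)(k1 + 2k2 + 2k3 + k4): s = -0.3984, t = 0.5947, ds/dtau = 1.0370, dt/dtau = -1.6097
step 2:
  k1: at (s, t) = (-0.398350, 0.594732), (ds/dtau, dt/dtau) = (1.036990, -1.609651); Gamma_sss = 0.000000, Gamma_sst = -0.200996, Gamma_stt = -0.452241, Gamma_tss = 0.000000, Gamma_tst = 0.492765, Gamma_ttt = 1.108721; k1 = (1.036990, -1.609651, 0.500745, -1.227633)
  k2: at (s, t) = (-0.346501, 0.514250), (ds/dtau, dt/dtau) = (1.062027, -1.671033); Gamma_sss = 0.000000, Gamma_sst = -0.247433, Gamma_stt = -0.556725, Gamma_tss = 0.000000, Gamma_tst = 0.496793, Gamma_ttt = 1.117783; k2 = (1.062027, -1.671033, 0.676341, -1.357946)
  k3: at (s, t) = (-0.345249, 0.511180), (ds/dtau, dt/dtau) = (1.070807, -1.677549); Gamma_sss = 0.000000, Gamma_sst = -0.249485, Gamma_stt = -0.561340, Gamma_tss = 0.000000, Gamma_tst = 0.496921, Gamma_ttt = 1.118072; k3 = (1.070807, -1.677549, 0.683393, -1.361176)
  k4: at (s, t) = (-0.291269, 0.426977), (ds/dtau, dt/dtau) = (1.105329, -1.745769); Gamma_sss = 0.000000, Gamma_sst = -0.303416, Gamma_stt = -0.682687, Gamma_tss = 0.000000, Gamma_tst = 0.492567, Gamma_ttt = 1.108275; k4 = (1.105329, -1.745769, 0.909657, -1.476738)
  Y <- Y + (h/6)(k1 + 2k2 + 2k3 + k4): s = -0.2916, t = 0.4272, ds/dtau = 1.1058, dt/dtau = -1.7454
step 3:
  k1: at (s, t) = (-0.291550, 0.427189), (ds/dtau, dt/dtau) = (1.105821, -1.745362); Gamma_sss = 0.000000, Gamma_sst = -0.303319, Gamma_stt = -0.682467, Gamma_tss = 0.000000, Gamma_tst = 0.492607, Gamma_ttt = 1.108366; k1 = (1.105821, -1.745362, 0.908146, -1.474881)
  k2: at (s, t) = (-0.236259, 0.339921), (ds/dtau, dt/dtau) = (1.151228, -1.819106); Gamma_sss = 0.000000, Gamma_sst = -0.363042, Gamma_stt = -0.816844, Gamma_tss = 0.000000, Gamma_tst = 0.476792, Gamma_ttt = 1.072781; k2 = (1.151228, -1.819106, 1.182487, -1.552989)
  k3: at (s, t) = (-0.233989, 0.336234), (ds/dtau, dt/dtau) = (1.164945, -1.823011); Gamma_sss = 0.000000, Gamma_sst = -0.365627, Gamma_stt = -0.822661, Gamma_tss = 0.000000, Gamma_tst = 0.475839, Gamma_ttt = 1.070637; k3 = (1.164945, -1.823011, 1.181037, -1.537038)
  k4: at (s, t) = (-0.175056, 0.244888), (ds/dtau, dt/dtau) = (1.223925, -1.899065); Gamma_sss = 0.000000, Gamma_sst = -0.428202, Gamma_stt = -0.963455, Gamma_tss = 0.000000, Gamma_tst = 0.444177, Gamma_ttt = 0.999398; k4 = (1.223925, -1.899065, 1.484100, -1.539466)
  Y <- Y + (h/6)(k1 + 2k2 + 2k3 + k4): s = -0.1755, t = 0.2450, ds/dtau = 1.2245, dt/dtau = -1.8986

Answer: s = -0.1755, t = 0.2450, ds/dtau = 1.2245, dt/dtau = -1.8986


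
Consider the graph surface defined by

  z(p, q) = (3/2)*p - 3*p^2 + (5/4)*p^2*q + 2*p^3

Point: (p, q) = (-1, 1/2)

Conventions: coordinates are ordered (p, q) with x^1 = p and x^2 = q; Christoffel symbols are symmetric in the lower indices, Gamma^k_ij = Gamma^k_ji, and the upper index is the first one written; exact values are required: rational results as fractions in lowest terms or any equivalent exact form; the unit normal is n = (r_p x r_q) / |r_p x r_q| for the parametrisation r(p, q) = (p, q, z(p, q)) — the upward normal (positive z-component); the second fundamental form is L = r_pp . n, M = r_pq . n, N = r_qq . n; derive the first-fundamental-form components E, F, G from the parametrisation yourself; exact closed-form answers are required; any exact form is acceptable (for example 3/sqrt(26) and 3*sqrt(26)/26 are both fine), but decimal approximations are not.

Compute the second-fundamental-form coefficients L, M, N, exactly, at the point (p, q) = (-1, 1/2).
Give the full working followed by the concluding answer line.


z_p = 49/4, z_q = 5/4, z_pp = -67/4, z_pq = -5/2, z_qq = 0
E = 2417/16, F = 245/16, G = 41/16; answer radicand W^2 = 1221/8
unnormalised second-form numerators: l = -67/4, m = -5/2, n = 0; L = l/sqrt(1221/8), and similarly M = m/sqrt(W^2), N = n/sqrt(W^2)

Answer: L = -67*sqrt(2442)/2442, M = -5*sqrt(2442)/1221, N = 0


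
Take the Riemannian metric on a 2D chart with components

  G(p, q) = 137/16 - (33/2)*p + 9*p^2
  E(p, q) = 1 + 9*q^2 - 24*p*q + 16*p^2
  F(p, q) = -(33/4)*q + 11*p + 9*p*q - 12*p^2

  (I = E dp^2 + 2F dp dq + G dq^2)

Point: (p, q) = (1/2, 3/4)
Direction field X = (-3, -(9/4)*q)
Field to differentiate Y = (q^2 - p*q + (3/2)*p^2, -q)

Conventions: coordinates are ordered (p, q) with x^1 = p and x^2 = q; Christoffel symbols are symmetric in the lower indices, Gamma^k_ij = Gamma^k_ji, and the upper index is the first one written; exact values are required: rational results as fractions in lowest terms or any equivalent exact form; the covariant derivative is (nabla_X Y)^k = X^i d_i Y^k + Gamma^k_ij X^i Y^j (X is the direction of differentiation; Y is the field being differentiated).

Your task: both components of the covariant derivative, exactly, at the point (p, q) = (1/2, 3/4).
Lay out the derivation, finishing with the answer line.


E = 17/16, F = -5/16, G = 41/16 at the point
E_p = -2, E_q = 3/2, F_p = 23/4, F_q = -15/4, G_p = -15/2, G_q = 0
EG - F^2 = 21/8;  g^inv = (8/21) * [[41/16, 5/16], [5/16, 17/16]]
first-kind symbols [ij,l] = (1/2)(d_i g_jl + d_j g_il - d_l g_ij): [pp,p] = E_p/2 = -1, [pp,q] = F_p - E_q/2 = 5, [pq,p] = E_q/2 = 3/4, [pq,q] = G_p/2 = -15/4, [qq,p] = F_q - G_p/2 = 0, [qq,q] = G_q/2 = 0
Gamma^p_ij = (G*[ij,p] - F*[ij,q])/(EG - F^2), Gamma^q_ij = (E*[ij,q] - F*[ij,p])/(EG - F^2)
Gamma_ppp = -8/21, Gamma_ppq = 2/7, Gamma_pqq = 0, Gamma_qpp = 40/21, Gamma_qpq = -10/7, Gamma_qqq = 0
X = (-3, -27/16), Y = (9/16, -3/4) at the point

Answer: (nabla_X Y)^p = -2619/896, (nabla_X Y)^q = -3033/896


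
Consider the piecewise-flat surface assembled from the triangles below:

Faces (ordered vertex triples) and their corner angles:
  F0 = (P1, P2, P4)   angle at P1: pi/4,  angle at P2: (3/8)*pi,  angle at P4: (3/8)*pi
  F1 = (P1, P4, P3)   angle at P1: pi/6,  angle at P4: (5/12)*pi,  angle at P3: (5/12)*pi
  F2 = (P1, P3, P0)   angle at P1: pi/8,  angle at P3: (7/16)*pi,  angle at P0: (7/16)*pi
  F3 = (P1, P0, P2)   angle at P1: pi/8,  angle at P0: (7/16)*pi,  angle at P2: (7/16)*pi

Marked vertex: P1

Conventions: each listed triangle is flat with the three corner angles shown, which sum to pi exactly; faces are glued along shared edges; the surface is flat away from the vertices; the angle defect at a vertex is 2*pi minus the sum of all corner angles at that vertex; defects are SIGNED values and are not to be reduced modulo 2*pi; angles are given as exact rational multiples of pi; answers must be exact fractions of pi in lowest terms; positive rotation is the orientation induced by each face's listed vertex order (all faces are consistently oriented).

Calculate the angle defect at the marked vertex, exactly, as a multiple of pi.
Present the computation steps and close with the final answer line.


Sum of corner angles at P1: (2/3)*pi
defect = 2*pi - (2/3)*pi

Answer: defect(P1) = (4/3)*pi


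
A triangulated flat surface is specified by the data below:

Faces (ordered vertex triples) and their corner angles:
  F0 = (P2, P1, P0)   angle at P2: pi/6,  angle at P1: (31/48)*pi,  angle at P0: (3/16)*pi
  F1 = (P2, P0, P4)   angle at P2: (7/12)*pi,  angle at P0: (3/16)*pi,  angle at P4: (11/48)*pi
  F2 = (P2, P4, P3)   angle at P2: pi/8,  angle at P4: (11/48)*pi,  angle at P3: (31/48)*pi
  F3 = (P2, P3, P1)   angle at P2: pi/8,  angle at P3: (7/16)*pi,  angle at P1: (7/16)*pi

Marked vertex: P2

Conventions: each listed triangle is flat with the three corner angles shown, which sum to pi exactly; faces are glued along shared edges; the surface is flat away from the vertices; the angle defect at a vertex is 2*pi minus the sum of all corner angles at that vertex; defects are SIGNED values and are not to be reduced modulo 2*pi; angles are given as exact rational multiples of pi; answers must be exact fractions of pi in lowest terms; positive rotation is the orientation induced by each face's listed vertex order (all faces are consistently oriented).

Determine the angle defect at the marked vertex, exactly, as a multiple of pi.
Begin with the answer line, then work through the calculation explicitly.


Answer: defect(P2) = pi

Sum of corner angles at P2: pi
defect = 2*pi - pi


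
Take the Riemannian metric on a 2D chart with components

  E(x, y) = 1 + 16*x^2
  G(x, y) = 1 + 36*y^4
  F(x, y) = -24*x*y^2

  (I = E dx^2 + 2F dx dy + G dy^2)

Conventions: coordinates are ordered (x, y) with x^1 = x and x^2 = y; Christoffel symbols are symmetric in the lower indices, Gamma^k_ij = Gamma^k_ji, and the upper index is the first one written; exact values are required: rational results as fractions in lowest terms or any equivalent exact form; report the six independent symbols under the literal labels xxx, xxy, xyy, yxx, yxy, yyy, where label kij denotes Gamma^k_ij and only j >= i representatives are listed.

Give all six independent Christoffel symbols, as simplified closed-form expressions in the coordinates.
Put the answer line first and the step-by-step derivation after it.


Answer: Gamma_xxx = 16*x/(16*x^2 + 36*y^4 + 1), Gamma_xxy = 0, Gamma_xyy = -48*x*y/(16*x^2 + 36*y^4 + 1), Gamma_yxx = -24*y^2/(16*x^2 + 36*y^4 + 1), Gamma_yxy = 0, Gamma_yyy = 72*y^3/(16*x^2 + 36*y^4 + 1)

E = 1 + 16*x^2; F = -24*x*y^2; G = 1 + 36*y^4
Gamma^k_ij = (1/2) g^{kl} (d_i g_jl + d_j g_il - d_l g_ij), with g^inv = (1/(EG-F^2)) [[G, -F], [-F, E]]
first partials: E_x = 32*x, E_y = 0, F_x = -24*y^2, F_y = -48*x*y, G_x = 0, G_y = 144*y^3
D = EG - F^2 = 1 + 16*x^2 + 36*y^4
expanded: Gamma^x_xx = (G E_x - 2F F_x + F E_y)/(2D), Gamma^x_xy = (G E_y - F G_x)/(2D), Gamma^x_yy = (2G F_y - G G_x - F G_y)/(2D), Gamma^y_xx = (2E F_x - E E_y - F E_x)/(2D), Gamma^y_xy = (E G_x - F E_y)/(2D), Gamma^y_yy = (E G_y - 2F F_y + F G_x)/(2D); substitute and cancel common factors


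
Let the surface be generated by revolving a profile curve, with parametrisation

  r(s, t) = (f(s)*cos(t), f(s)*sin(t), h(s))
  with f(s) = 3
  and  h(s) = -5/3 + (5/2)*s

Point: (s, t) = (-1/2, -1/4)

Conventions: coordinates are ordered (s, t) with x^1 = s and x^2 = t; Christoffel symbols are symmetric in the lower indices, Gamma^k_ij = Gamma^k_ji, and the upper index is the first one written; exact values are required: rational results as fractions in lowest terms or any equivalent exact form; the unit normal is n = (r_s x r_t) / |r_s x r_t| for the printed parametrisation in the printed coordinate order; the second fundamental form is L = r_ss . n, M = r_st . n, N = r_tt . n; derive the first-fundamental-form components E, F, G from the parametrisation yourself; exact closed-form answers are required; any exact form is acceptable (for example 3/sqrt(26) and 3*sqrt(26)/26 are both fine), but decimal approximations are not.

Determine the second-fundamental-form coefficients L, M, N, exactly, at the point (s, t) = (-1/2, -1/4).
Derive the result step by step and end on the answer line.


f = 3, f' = 0, f'' = 0, h' = 5/2, h'' = 0
E = 25/4, F = 0, G = 9; answer radicand W^2 = 25/4
unnormalised second-form numerators: l = 0, m = 0, n = 15/2; L = l/sqrt(25/4), and similarly M = m/sqrt(W^2), N = n/sqrt(W^2)

Answer: L = 0, M = 0, N = 3


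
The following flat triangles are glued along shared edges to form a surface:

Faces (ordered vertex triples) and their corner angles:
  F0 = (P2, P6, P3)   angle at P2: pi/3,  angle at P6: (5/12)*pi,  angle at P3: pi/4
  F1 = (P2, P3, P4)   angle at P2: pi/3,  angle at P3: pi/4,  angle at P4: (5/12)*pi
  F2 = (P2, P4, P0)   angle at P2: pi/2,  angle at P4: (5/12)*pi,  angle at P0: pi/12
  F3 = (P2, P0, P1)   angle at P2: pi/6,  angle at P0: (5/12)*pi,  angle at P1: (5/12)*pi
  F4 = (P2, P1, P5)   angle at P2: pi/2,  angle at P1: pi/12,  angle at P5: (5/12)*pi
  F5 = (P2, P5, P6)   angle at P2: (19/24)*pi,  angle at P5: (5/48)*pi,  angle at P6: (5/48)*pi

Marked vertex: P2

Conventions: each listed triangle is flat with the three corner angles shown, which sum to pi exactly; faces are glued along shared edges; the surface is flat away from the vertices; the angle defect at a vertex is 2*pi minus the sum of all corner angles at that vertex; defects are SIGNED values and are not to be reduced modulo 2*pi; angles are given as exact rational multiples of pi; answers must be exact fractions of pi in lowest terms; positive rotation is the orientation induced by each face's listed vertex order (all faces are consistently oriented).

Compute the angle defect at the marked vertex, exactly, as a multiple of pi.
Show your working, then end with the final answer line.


Sum of corner angles at P2: (21/8)*pi
defect = 2*pi - (21/8)*pi

Answer: defect(P2) = (-5/8)*pi


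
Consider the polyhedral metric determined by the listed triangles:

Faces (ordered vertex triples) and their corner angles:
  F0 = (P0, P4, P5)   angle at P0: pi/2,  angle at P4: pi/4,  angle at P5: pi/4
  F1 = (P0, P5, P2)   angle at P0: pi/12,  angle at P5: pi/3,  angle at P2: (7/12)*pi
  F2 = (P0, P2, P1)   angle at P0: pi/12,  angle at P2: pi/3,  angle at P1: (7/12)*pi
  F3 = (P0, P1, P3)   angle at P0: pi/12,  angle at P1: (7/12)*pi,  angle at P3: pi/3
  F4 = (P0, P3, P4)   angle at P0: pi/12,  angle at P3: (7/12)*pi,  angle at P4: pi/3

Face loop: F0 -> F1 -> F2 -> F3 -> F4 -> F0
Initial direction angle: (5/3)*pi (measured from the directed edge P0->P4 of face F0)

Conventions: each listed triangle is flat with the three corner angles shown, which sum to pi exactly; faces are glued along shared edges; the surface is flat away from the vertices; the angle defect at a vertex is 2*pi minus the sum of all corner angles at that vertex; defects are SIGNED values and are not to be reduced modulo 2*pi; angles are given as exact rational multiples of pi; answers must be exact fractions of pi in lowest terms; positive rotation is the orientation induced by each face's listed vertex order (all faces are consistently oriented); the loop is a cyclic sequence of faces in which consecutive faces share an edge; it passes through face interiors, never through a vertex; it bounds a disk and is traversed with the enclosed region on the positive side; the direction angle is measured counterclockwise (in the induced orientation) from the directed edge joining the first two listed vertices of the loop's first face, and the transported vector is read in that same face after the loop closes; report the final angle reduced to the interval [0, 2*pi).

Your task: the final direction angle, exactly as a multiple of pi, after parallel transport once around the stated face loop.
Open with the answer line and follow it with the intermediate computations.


Answer: final direction angle = (5/6)*pi

enclosed vertex P0: corner angles sum to (5/6)*pi, defect = 2*pi - (5/6)*pi = (7/6)*pi
by Gauss-Bonnet the loop rotates the vector by the enclosed defect sum (positive orientation, mod 2*pi)
final angle = (5/3)*pi + (7/6)*pi = (5/6)*pi (mod 2*pi)


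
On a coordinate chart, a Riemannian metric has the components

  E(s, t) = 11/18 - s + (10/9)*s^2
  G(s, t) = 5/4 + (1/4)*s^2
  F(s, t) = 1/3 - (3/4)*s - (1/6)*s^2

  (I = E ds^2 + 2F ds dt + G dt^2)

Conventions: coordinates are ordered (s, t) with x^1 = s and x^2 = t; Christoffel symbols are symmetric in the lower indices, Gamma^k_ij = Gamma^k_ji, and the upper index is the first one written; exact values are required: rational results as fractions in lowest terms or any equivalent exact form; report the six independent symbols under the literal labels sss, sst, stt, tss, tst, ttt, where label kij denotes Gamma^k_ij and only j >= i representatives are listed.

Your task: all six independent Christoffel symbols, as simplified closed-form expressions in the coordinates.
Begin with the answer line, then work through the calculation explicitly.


Answer: Gamma_sss = (32*s^3 - 72*s^2 + 135*s - 54)/(36*s^4 - 72*s^3 + 157*s^2 - 108*s + 94), Gamma_sst = (6*s^3 + 27*s^2 - 12*s)/(36*s^4 - 72*s^3 + 157*s^2 - 108*s + 94), Gamma_stt = (-9*s^3 - 45*s)/(36*s^4 - 72*s^3 + 157*s^2 - 108*s + 94), Gamma_tss = (-80*s^3 + 108*s^2 - 86*s - 126)/(108*s^4 - 216*s^3 + 471*s^2 - 324*s + 282), Gamma_tst = (40*s^3 - 36*s^2 + 22*s)/(36*s^4 - 72*s^3 + 157*s^2 - 108*s + 94), Gamma_ttt = (-6*s^3 - 27*s^2 + 12*s)/(36*s^4 - 72*s^3 + 157*s^2 - 108*s + 94)

E = 11/18 - s + (10/9)*s^2; F = 1/3 - (3/4)*s - (1/6)*s^2; G = 5/4 + (1/4)*s^2
Gamma^k_ij = (1/2) g^{kl} (d_i g_jl + d_j g_il - d_l g_ij), with g^inv = (1/(EG-F^2)) [[G, -F], [-F, E]]
first partials: E_s = -1 + (20/9)*s, E_t = 0, F_s = -3/4 - (1/3)*s, F_t = 0, G_s = (1/2)*s, G_t = 0
D = EG - F^2 = 47/72 - (3/4)*s + (157/144)*s^2 - (1/2)*s^3 + (1/4)*s^4
expanded: Gamma^s_ss = (G E_s - 2F F_s + F E_t)/(2D), Gamma^s_st = (G E_t - F G_s)/(2D), Gamma^s_tt = (2G F_t - G G_s - F G_t)/(2D), Gamma^t_ss = (2E F_s - E E_t - F E_s)/(2D), Gamma^t_st = (E G_s - F E_t)/(2D), Gamma^t_tt = (E G_t - 2F F_t + F G_s)/(2D); substitute and cancel common factors


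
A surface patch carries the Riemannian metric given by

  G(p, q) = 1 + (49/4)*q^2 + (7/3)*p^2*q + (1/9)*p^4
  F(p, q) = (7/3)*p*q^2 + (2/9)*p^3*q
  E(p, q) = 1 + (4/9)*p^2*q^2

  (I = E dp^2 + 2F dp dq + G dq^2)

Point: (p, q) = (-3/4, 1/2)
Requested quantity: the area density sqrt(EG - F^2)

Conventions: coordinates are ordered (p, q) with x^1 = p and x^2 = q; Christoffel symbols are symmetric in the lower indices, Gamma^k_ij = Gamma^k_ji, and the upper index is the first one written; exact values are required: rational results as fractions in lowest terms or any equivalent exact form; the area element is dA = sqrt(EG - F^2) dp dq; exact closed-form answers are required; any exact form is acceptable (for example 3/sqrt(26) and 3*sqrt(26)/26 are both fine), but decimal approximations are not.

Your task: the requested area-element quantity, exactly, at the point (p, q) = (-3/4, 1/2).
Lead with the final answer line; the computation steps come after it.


Answer: sqrt(EG - F^2) = 3*sqrt(137)/16

E = 17/16, F = -31/64, G = 1217/256; EG - F^2 = 1233/256


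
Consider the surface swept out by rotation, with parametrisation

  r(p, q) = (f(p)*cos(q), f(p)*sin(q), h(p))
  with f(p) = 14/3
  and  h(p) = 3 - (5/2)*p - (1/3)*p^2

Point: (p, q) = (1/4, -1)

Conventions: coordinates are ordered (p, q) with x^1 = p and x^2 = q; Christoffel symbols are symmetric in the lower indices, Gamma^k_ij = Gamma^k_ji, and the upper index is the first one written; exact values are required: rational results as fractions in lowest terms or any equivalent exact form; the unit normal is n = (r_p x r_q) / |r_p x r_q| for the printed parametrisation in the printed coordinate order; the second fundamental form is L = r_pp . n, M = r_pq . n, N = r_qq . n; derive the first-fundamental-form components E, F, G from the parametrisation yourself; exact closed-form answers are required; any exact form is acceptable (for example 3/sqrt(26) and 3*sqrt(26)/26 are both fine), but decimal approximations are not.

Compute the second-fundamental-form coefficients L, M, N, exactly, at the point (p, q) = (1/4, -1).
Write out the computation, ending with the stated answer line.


f = 14/3, f' = 0, f'' = 0, h' = -8/3, h'' = -2/3
E = 64/9, F = 0, G = 196/9; answer radicand W^2 = 64/9
unnormalised second-form numerators: l = 0, m = 0, n = -112/9; L = l/sqrt(64/9), and similarly M = m/sqrt(W^2), N = n/sqrt(W^2)

Answer: L = 0, M = 0, N = -14/3


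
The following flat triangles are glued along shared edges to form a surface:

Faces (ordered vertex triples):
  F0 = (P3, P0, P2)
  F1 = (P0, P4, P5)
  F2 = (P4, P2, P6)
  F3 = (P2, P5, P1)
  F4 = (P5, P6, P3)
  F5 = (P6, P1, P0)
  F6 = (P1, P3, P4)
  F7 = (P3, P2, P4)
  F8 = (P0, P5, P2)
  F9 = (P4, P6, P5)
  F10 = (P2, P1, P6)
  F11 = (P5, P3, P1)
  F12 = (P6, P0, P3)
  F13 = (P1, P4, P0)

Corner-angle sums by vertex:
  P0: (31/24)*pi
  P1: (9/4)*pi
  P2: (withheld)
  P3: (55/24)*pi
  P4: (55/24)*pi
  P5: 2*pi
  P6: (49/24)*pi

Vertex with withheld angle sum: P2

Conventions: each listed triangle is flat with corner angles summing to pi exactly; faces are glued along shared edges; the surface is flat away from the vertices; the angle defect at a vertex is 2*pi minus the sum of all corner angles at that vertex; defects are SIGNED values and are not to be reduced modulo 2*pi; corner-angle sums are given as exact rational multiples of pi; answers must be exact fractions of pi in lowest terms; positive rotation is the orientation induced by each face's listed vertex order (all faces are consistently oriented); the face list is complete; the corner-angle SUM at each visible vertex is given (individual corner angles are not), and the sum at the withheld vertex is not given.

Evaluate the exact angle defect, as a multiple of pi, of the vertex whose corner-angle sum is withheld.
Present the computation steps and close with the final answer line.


V = 7, E = 21, F = 14; chi = V - E + F = 0
Gauss-Bonnet: total defect = 2*pi*chi = 0; visible defects sum to -pi/6

Answer: defect(P2) = pi/6


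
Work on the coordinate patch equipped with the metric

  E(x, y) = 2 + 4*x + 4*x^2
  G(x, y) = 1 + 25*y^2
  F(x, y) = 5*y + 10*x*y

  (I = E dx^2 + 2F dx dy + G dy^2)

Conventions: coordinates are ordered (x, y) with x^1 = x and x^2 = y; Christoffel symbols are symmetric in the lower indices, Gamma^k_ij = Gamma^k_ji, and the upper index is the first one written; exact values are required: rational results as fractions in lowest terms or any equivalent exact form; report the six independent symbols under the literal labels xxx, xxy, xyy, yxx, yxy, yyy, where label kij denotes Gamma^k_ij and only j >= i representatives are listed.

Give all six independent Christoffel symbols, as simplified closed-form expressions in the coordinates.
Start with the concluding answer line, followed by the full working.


Answer: Gamma_xxx = (4*x + 2)/(4*x^2 + 4*x + 25*y^2 + 2), Gamma_xxy = 0, Gamma_xyy = (10*x + 5)/(4*x^2 + 4*x + 25*y^2 + 2), Gamma_yxx = 10*y/(4*x^2 + 4*x + 25*y^2 + 2), Gamma_yxy = 0, Gamma_yyy = 25*y/(4*x^2 + 4*x + 25*y^2 + 2)

E = 2 + 4*x + 4*x^2; F = 5*y + 10*x*y; G = 1 + 25*y^2
Gamma^k_ij = (1/2) g^{kl} (d_i g_jl + d_j g_il - d_l g_ij), with g^inv = (1/(EG-F^2)) [[G, -F], [-F, E]]
first partials: E_x = 4 + 8*x, E_y = 0, F_x = 10*y, F_y = 5 + 10*x, G_x = 0, G_y = 50*y
D = EG - F^2 = 2 + 4*x + 25*y^2 + 4*x^2
expanded: Gamma^x_xx = (G E_x - 2F F_x + F E_y)/(2D), Gamma^x_xy = (G E_y - F G_x)/(2D), Gamma^x_yy = (2G F_y - G G_x - F G_y)/(2D), Gamma^y_xx = (2E F_x - E E_y - F E_x)/(2D), Gamma^y_xy = (E G_x - F E_y)/(2D), Gamma^y_yy = (E G_y - 2F F_y + F G_x)/(2D); substitute and cancel common factors


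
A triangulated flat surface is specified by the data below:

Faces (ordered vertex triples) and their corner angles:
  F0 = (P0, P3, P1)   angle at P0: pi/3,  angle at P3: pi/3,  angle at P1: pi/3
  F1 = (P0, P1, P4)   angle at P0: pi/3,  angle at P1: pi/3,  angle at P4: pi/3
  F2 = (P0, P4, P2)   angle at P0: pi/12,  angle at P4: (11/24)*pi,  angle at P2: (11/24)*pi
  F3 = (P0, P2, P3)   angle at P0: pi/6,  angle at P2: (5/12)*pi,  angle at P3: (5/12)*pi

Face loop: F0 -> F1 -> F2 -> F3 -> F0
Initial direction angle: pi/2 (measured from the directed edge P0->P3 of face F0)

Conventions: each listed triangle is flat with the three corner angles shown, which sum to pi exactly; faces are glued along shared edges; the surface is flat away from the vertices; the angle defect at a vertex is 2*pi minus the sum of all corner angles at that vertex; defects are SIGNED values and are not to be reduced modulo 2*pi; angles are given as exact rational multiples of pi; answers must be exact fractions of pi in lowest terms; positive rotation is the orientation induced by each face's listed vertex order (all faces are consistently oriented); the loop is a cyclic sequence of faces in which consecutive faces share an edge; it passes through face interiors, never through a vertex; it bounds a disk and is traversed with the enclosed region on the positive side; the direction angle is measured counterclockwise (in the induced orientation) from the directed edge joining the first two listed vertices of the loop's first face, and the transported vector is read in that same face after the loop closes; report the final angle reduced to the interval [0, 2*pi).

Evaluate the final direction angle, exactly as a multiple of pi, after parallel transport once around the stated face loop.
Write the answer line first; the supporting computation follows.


Answer: final direction angle = (19/12)*pi

enclosed vertex P0: corner angles sum to (11/12)*pi, defect = 2*pi - (11/12)*pi = (13/12)*pi
holonomy = initial angle + sum of enclosed defects (mod 2*pi), positive in the induced orientation
final angle = pi/2 + (13/12)*pi = (19/12)*pi (mod 2*pi)


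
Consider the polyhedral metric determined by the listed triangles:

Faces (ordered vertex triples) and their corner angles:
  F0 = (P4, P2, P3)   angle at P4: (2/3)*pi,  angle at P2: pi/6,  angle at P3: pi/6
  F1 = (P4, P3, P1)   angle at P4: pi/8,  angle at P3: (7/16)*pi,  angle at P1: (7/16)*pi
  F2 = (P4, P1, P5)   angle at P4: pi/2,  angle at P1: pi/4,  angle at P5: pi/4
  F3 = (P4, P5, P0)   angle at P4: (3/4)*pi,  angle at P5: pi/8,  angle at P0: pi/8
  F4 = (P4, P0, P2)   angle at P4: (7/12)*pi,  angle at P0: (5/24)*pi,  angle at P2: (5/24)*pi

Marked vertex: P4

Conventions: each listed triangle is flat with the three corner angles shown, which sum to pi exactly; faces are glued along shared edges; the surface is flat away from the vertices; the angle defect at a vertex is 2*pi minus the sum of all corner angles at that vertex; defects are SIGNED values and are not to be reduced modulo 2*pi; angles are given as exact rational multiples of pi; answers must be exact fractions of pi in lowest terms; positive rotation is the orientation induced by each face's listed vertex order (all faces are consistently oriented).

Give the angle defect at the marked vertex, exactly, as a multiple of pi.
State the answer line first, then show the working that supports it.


Answer: defect(P4) = (-5/8)*pi

Sum of corner angles at P4: (21/8)*pi
defect = 2*pi - (21/8)*pi


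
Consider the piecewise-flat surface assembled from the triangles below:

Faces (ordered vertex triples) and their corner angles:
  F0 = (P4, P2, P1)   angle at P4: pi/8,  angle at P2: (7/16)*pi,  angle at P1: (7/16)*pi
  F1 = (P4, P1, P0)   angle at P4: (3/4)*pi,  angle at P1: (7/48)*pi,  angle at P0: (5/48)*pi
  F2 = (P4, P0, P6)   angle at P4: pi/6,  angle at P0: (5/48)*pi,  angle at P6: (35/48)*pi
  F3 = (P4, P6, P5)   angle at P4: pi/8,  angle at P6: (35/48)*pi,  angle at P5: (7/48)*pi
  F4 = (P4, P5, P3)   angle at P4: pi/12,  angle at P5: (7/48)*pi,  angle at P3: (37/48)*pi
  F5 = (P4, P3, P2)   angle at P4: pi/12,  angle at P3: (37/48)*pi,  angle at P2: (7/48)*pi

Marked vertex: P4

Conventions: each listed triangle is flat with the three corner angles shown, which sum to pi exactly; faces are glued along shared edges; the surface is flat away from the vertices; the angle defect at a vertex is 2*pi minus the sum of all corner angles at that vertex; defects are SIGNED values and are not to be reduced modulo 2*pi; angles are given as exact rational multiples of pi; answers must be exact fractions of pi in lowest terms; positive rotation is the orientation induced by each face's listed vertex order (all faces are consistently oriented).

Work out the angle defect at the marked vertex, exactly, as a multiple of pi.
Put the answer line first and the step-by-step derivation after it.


Answer: defect(P4) = (2/3)*pi

Sum of corner angles at P4: (4/3)*pi
defect = 2*pi - (4/3)*pi


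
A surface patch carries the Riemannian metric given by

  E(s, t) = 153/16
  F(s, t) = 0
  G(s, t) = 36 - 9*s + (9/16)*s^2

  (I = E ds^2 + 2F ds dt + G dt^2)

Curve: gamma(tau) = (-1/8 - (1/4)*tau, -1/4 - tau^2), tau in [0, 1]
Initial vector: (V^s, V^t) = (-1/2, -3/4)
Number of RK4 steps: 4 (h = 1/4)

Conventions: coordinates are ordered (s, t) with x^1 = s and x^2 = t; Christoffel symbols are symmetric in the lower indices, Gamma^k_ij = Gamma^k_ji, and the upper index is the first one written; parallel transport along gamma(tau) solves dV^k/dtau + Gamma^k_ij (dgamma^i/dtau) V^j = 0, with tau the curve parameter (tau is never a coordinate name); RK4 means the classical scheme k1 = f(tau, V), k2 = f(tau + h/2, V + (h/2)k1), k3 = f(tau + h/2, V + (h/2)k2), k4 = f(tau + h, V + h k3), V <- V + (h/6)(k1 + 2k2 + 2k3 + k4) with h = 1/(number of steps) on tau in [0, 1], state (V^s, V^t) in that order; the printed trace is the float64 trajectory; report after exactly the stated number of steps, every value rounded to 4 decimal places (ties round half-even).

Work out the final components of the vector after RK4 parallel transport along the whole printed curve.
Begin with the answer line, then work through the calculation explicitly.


Answer: V^s = -0.8403, V^t = -0.6472

gamma'(tau) = (-1/4, -2*tau); f(tau, V)^k = -Gamma^k_ij(gamma(tau)) gamma'^i(tau) V^j; h = 1/4; intermediate values shown to 6 dp
curve data and Christoffel symbols at the stage parameters:
  tau = 0.000000: gamma = (-0.125000, -0.250000), gamma' = (-0.250000, 0.000000); Gamma_sss = 0.000000, Gamma_sst = 0.000000, Gamma_stt = 0.477941, Gamma_tss = 0.000000, Gamma_tst = -0.123077, Gamma_ttt = 0.000000
  tau = 0.125000: gamma = (-0.156250, -0.265625), gamma' = (-0.250000, -0.250000); Gamma_sss = 0.000000, Gamma_sst = 0.000000, Gamma_stt = 0.479779, Gamma_tss = 0.000000, Gamma_tst = -0.122605, Gamma_ttt = 0.000000
  tau = 0.250000: gamma = (-0.187500, -0.312500), gamma' = (-0.250000, -0.500000); Gamma_sss = 0.000000, Gamma_sst = 0.000000, Gamma_stt = 0.481618, Gamma_tss = 0.000000, Gamma_tst = -0.122137, Gamma_ttt = 0.000000
  tau = 0.375000: gamma = (-0.218750, -0.390625), gamma' = (-0.250000, -0.750000); Gamma_sss = 0.000000, Gamma_sst = 0.000000, Gamma_stt = 0.483456, Gamma_tss = 0.000000, Gamma_tst = -0.121673, Gamma_ttt = 0.000000
  tau = 0.500000: gamma = (-0.250000, -0.500000), gamma' = (-0.250000, -1.000000); Gamma_sss = 0.000000, Gamma_sst = 0.000000, Gamma_stt = 0.485294, Gamma_tss = 0.000000, Gamma_tst = -0.121212, Gamma_ttt = 0.000000
  tau = 0.625000: gamma = (-0.281250, -0.640625), gamma' = (-0.250000, -1.250000); Gamma_sss = 0.000000, Gamma_sst = 0.000000, Gamma_stt = 0.487132, Gamma_tss = 0.000000, Gamma_tst = -0.120755, Gamma_ttt = 0.000000
  tau = 0.750000: gamma = (-0.312500, -0.812500), gamma' = (-0.250000, -1.500000); Gamma_sss = 0.000000, Gamma_sst = 0.000000, Gamma_stt = 0.488971, Gamma_tss = 0.000000, Gamma_tst = -0.120301, Gamma_ttt = 0.000000
  tau = 0.875000: gamma = (-0.343750, -1.015625), gamma' = (-0.250000, -1.750000); Gamma_sss = 0.000000, Gamma_sst = 0.000000, Gamma_stt = 0.490809, Gamma_tss = 0.000000, Gamma_tst = -0.119850, Gamma_ttt = 0.000000
  tau = 1.000000: gamma = (-0.375000, -1.250000), gamma' = (-0.250000, -2.000000); Gamma_sss = 0.000000, Gamma_sst = 0.000000, Gamma_stt = 0.492647, Gamma_tss = 0.000000, Gamma_tst = -0.119403, Gamma_ttt = 0.000000
step 0: V^s = -0.5000, V^t = -0.7500
step 1: k1 = (0.000000, 0.023077), k2 = (-0.089613, 0.038226), k3 = (-0.089386, 0.038511), k4 = (-0.178288, 0.054506); V <- V + (h/6)(k1 + 2k2 + 2k3 + k4): V^s = -0.5223, V^t = -0.7404
step 2: k1 = (-0.178288, 0.054506), k2 = (-0.265983, 0.072014), k3 = (-0.265189, 0.072948), k4 = (-0.350448, 0.093234); V <- V + (h/6)(k1 + 2k2 + 2k3 + k4): V^s = -0.5886, V^t = -0.7221
step 3: k1 = (-0.350449, 0.093233), k2 = (-0.432624, 0.116912), k3 = (-0.430822, 0.118373), k4 = (-0.507950, 0.146485); V <- V + (h/6)(k1 + 2k2 + 2k3 + k4): V^s = -0.6964, V^t = -0.6925
step 4: k1 = (-0.507949, 0.146487), k2 = (-0.579107, 0.179572), k3 = (-0.575555, 0.181313), k4 = (-0.637695, 0.219976); V <- V + (h/6)(k1 + 2k2 + 2k3 + k4): V^s = -0.8403, V^t = -0.6472


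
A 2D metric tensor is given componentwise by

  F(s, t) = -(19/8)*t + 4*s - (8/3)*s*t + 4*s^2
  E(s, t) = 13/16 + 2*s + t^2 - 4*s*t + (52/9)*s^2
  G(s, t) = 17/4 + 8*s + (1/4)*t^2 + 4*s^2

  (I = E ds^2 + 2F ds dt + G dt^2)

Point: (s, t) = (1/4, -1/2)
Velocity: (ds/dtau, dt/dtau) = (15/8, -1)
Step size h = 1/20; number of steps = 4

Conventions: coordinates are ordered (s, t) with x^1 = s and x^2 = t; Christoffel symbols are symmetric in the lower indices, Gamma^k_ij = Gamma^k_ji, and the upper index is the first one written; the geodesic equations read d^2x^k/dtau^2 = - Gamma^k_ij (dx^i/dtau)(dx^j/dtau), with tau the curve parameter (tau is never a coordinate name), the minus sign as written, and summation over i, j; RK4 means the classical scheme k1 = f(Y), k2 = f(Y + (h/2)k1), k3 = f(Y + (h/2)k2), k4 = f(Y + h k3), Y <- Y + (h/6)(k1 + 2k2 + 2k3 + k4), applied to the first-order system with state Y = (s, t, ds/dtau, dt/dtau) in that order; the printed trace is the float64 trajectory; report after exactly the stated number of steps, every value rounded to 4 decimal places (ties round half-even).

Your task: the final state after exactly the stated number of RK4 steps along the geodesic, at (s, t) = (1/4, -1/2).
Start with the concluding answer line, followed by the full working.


Answer: s = 0.5822, t = -0.7038, ds/dtau = 1.4915, dt/dtau = -1.0224

f(Y) = (ds/dtau, dt/dtau, -Gamma^s_ij Y'^i Y'^j, -Gamma^t_ij Y'^i Y'^j) with the Gammas evaluated at the stage position; h = 0.050000; intermediate values shown to 6 dp
step 0: s = 0.2500, t = -0.5000, ds/dtau = 1.8750, dt/dtau = -1.0000
step 1:
  k1: at (s, t) = (0.250000, -0.500000), (ds/dtau, dt/dtau) = (1.875000, -1.000000); Gamma_sss = -0.059084, Gamma_sst = -2.481536, Gamma_stt = -6.372230, Gamma_tss = 1.294788, Gamma_tst = 1.809664, Gamma_ttt = 2.671450; k1 = (1.875000, -1.000000, -2.725812, -0.437197)
  k2: at (s, t) = (0.296875, -0.525000), (ds/dtau, dt/dtau) = (1.806855, -1.010930); Gamma_sss = -0.203709, Gamma_sst = -2.558044, Gamma_stt = -6.103335, Gamma_tss = 1.354745, Gamma_tst = 1.898792, Gamma_ttt = 2.755278; k2 = (1.806855, -1.010930, -2.442531, -0.302023)
  k3: at (s, t) = (0.295171, -0.525273), (ds/dtau, dt/dtau) = (1.813937, -1.007551); Gamma_sss = -0.201804, Gamma_sst = -2.559742, Gamma_stt = -6.115694, Gamma_tss = 1.354631, Gamma_tst = 1.898844, Gamma_ttt = 2.757033; k3 = (1.813937, -1.007551, -2.484133, -0.315278)
  k4: at (s, t) = (0.340697, -0.550378), (ds/dtau, dt/dtau) = (1.750793, -1.015764); Gamma_sss = -0.334467, Gamma_sst = -2.619667, Gamma_stt = -5.876097, Gamma_tss = 1.415796, Gamma_tst = 1.980327, Gamma_ttt = 2.823152; k4 = (1.750793, -1.015764, -2.229539, -0.209074)
  Y <- Y + (h/6)(k1 + 2k2 + 2k3 + k4): s = 0.3406, t = -0.5504, ds/dtau = 1.7516, dt/dtau = -1.0157
step 2:
  k1: at (s, t) = (0.340561, -0.550439), (ds/dtau, dt/dtau) = (1.751594, -1.015674); Gamma_sss = -0.334456, Gamma_sst = -2.619974, Gamma_stt = -5.877121, Gamma_tss = 1.415871, Gamma_tst = 1.980465, Gamma_ttt = 2.823476; k1 = (1.751594, -1.015674, -2.233182, -0.210001)
  k2: at (s, t) = (0.384351, -0.575831), (ds/dtau, dt/dtau) = (1.695765, -1.020924); Gamma_sss = -0.455892, Gamma_sst = -2.668008, Gamma_stt = -5.666632, Gamma_tss = 1.477471, Gamma_tst = 2.055251, Gamma_ttt = 2.876808; k2 = (1.695765, -1.020924, -2.020740, -0.130805)
  k3: at (s, t) = (0.382956, -0.575962), (ds/dtau, dt/dtau) = (1.701076, -1.018944); Gamma_sss = -0.454717, Gamma_sst = -2.669762, Gamma_stt = -5.675412, Gamma_tss = 1.477375, Gamma_tst = 2.055550, Gamma_ttt = 2.878630; k3 = (1.701076, -1.018944, -2.046727, -0.137976)
  k4: at (s, t) = (0.425615, -0.601387), (ds/dtau, dt/dtau) = (1.649258, -1.022573); Gamma_sss = -0.566437, Gamma_sst = -2.708023, Gamma_stt = -5.485898, Gamma_tss = 1.538581, Gamma_tst = 2.124128, Gamma_ttt = 2.921410; k4 = (1.649258, -1.022573, -1.856995, -0.075182)
  Y <- Y + (h/6)(k1 + 2k2 + 2k3 + k4): s = 0.4255, t = -0.6014, ds/dtau = 1.6497, dt/dtau = -1.0225
step 3:
  k1: at (s, t) = (0.425516, -0.601423), (ds/dtau, dt/dtau) = (1.649718, -1.022530); Gamma_sss = -0.566446, Gamma_sst = -2.708251, Gamma_stt = -5.486554, Gamma_tss = 1.538636, Gamma_tst = 2.124238, Gamma_ttt = 2.921650; k1 = (1.649718, -1.022530, -1.858838, -0.075591)
  k2: at (s, t) = (0.466759, -0.626986), (ds/dtau, dt/dtau) = (1.603247, -1.024420); Gamma_sss = -0.669282, Gamma_sst = -2.739522, Gamma_stt = -5.317809, Gamma_tss = 1.599129, Gamma_tst = 2.187508, Gamma_ttt = 2.956817; k2 = (1.603247, -1.024420, -1.697751, -0.027875)
  k3: at (s, t) = (0.465597, -0.627033), (ds/dtau, dt/dtau) = (1.607275, -1.023227); Gamma_sss = -0.668583, Gamma_sst = -2.741153, Gamma_stt = -5.324241, Gamma_tss = 1.599089, Gamma_tst = 2.187936, Gamma_ttt = 2.958518; k3 = (1.607275, -1.023227, -1.714620, -0.031935)
  k4: at (s, t) = (0.505880, -0.652584), (ds/dtau, dt/dtau) = (1.563987, -1.024127); Gamma_sss = -0.763694, Gamma_sst = -2.766383, Gamma_stt = -5.170874, Gamma_tss = 1.658471, Gamma_tst = 2.246289, Gamma_ttt = 2.987095; k4 = (1.563987, -1.024127, -1.570514, 0.006172)
  Y <- Y + (h/6)(k1 + 2k2 + 2k3 + k4): s = 0.5058, t = -0.6526, ds/dtau = 1.5643, dt/dtau = -1.0241
step 4:
  k1: at (s, t) = (0.505805, -0.652605), (ds/dtau, dt/dtau) = (1.564268, -1.024105); Gamma_sss = -0.763713, Gamma_sst = -2.766553, Gamma_stt = -5.171308, Gamma_tss = 1.658515, Gamma_tst = 2.246377, Gamma_ttt = 2.987274; k1 = (1.564268, -1.024105, -1.571515, 0.005977)
  k2: at (s, t) = (0.544912, -0.678208), (ds/dtau, dt/dtau) = (1.524980, -1.023956); Gamma_sss = -0.851835, Gamma_sst = -2.787492, Gamma_stt = -5.033157, Gamma_tss = 1.716696, Gamma_tst = 2.300561, Gamma_ttt = 3.011121; k2 = (1.524980, -1.023956, -1.447215, 0.035305)
  k3: at (s, t) = (0.543930, -0.678204), (ds/dtau, dt/dtau) = (1.528087, -1.023223); Gamma_sss = -0.851444, Gamma_sst = -2.788951, Gamma_stt = -5.038008, Gamma_tss = 1.716712, Gamma_tst = 2.301047, Gamma_ttt = 3.012647; k3 = (1.528087, -1.023223, -1.458577, 0.032908)
  k4: at (s, t) = (0.582210, -0.703767), (ds/dtau, dt/dtau) = (1.491339, -1.022460); Gamma_sss = -0.933421, Gamma_sst = -2.806007, Gamma_stt = -4.911410, Gamma_tss = 1.773501, Gamma_tst = 2.351336, Gamma_ttt = 3.032215; k4 = (1.491339, -1.022460, -1.346870, 0.056417)
  Y <- Y + (h/6)(k1 + 2k2 + 2k3 + k4): s = 0.5822, t = -0.7038, ds/dtau = 1.4915, dt/dtau = -1.0224
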